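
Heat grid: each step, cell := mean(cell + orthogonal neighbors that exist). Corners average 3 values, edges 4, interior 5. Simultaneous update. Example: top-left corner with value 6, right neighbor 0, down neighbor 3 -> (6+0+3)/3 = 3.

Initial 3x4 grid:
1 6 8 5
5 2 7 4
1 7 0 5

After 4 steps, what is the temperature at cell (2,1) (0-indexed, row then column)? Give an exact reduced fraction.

Answer: 875057/216000

Derivation:
Step 1: cell (2,1) = 5/2
Step 2: cell (2,1) = 1019/240
Step 3: cell (2,1) = 26291/7200
Step 4: cell (2,1) = 875057/216000
Full grid after step 4:
  174119/43200 109673/24000 1040437/216000 666977/129600
  3442823/864000 1472857/360000 1693457/360000 4047943/864000
  473857/129600 875057/216000 298979/72000 194159/43200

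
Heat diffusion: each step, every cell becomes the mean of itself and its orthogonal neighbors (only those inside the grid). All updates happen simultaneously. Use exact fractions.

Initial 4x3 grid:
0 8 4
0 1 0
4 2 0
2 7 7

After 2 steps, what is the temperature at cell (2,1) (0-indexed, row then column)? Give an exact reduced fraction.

Step 1: cell (2,1) = 14/5
Step 2: cell (2,1) = 11/4
Full grid after step 2:
  43/18 727/240 17/6
  487/240 43/20 97/40
  623/240 11/4 329/120
  65/18 163/40 137/36

Answer: 11/4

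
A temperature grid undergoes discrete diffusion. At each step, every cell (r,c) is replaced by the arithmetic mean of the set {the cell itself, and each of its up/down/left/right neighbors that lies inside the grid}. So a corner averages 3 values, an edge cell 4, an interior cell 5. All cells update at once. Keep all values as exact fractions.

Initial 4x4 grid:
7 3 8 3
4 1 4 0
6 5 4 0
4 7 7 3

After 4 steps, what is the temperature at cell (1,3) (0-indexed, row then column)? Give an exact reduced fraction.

Answer: 354221/108000

Derivation:
Step 1: cell (1,3) = 7/4
Step 2: cell (1,3) = 317/120
Step 3: cell (1,3) = 10859/3600
Step 4: cell (1,3) = 354221/108000
Full grid after step 4:
  142787/32400 898957/216000 811597/216000 219013/64800
  963397/216000 379181/90000 660583/180000 354221/108000
  1025389/216000 798721/180000 348703/90000 365689/108000
  64439/12960 255871/54000 224267/54000 23789/6480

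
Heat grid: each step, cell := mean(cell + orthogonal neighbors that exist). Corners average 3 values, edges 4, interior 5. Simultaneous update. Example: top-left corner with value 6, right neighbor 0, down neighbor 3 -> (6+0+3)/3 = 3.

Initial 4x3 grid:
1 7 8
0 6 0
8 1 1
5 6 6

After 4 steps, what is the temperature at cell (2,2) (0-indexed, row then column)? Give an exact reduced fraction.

Answer: 842579/216000

Derivation:
Step 1: cell (2,2) = 2
Step 2: cell (2,2) = 869/240
Step 3: cell (2,2) = 25307/7200
Step 4: cell (2,2) = 842579/216000
Full grid after step 4:
  63853/16200 1679783/432000 10963/2700
  821719/216000 711547/180000 90691/24000
  902579/216000 697447/180000 842579/216000
  139051/32400 1840403/432000 126751/32400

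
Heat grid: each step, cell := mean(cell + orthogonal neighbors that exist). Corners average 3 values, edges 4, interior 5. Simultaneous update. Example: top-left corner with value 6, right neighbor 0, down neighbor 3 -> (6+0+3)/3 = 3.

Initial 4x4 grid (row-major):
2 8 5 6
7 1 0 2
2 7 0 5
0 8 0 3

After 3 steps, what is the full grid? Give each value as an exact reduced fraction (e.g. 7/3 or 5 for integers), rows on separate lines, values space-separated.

Answer: 9571/2160 28813/7200 28541/7200 3853/1080
3461/900 4661/1200 1901/600 23501/7200
853/225 1973/600 18187/6000 19501/7200
3793/1080 12253/3600 10313/3600 5929/2160

Derivation:
After step 1:
  17/3 4 19/4 13/3
  3 23/5 8/5 13/4
  4 18/5 12/5 5/2
  10/3 15/4 11/4 8/3
After step 2:
  38/9 1141/240 881/240 37/9
  259/60 84/25 83/25 701/240
  209/60 367/100 257/100 649/240
  133/36 403/120 347/120 95/36
After step 3:
  9571/2160 28813/7200 28541/7200 3853/1080
  3461/900 4661/1200 1901/600 23501/7200
  853/225 1973/600 18187/6000 19501/7200
  3793/1080 12253/3600 10313/3600 5929/2160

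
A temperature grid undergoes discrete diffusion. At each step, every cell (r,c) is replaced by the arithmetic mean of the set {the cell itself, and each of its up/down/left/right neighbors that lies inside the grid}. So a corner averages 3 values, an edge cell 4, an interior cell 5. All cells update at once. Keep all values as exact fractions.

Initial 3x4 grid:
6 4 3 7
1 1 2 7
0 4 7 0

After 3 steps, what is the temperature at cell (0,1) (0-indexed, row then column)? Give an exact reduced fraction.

Answer: 12347/3600

Derivation:
Step 1: cell (0,1) = 7/2
Step 2: cell (0,1) = 407/120
Step 3: cell (0,1) = 12347/3600
Full grid after step 3:
  3197/1080 12347/3600 887/225 967/216
  4811/1800 17897/6000 22937/6000 14977/3600
  5209/2160 20719/7200 24859/7200 1769/432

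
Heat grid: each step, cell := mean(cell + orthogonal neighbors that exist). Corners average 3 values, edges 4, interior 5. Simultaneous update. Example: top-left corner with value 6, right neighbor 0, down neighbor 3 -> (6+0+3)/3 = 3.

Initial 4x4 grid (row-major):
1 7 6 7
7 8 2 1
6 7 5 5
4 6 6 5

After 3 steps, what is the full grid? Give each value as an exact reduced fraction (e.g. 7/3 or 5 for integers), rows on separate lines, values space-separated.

After step 1:
  5 11/2 11/2 14/3
  11/2 31/5 22/5 15/4
  6 32/5 5 4
  16/3 23/4 11/2 16/3
After step 2:
  16/3 111/20 301/60 167/36
  227/40 28/5 497/100 1009/240
  697/120 587/100 253/50 217/48
  205/36 1379/240 259/48 89/18
After step 3:
  1987/360 43/8 9079/1800 9979/2160
  269/48 5533/1000 29821/6000 33001/7200
  20743/3600 33701/6000 1549/300 33713/7200
  12419/2160 40871/7200 38063/7200 535/108

Answer: 1987/360 43/8 9079/1800 9979/2160
269/48 5533/1000 29821/6000 33001/7200
20743/3600 33701/6000 1549/300 33713/7200
12419/2160 40871/7200 38063/7200 535/108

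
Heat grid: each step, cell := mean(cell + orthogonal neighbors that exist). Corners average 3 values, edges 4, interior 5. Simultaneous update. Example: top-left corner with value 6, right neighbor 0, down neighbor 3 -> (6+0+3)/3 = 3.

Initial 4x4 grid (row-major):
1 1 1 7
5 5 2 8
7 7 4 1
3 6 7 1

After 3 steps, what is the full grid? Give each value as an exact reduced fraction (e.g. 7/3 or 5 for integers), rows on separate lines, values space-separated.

After step 1:
  7/3 2 11/4 16/3
  9/2 4 4 9/2
  11/2 29/5 21/5 7/2
  16/3 23/4 9/2 3
After step 2:
  53/18 133/48 169/48 151/36
  49/12 203/50 389/100 13/3
  317/60 101/20 22/5 19/5
  199/36 1283/240 349/80 11/3
After step 3:
  1411/432 23933/7200 25877/7200 1735/432
  7367/1800 953/240 4849/1200 3649/900
  359/72 28967/6000 8601/2000 81/20
  11633/2160 7303/1440 711/160 2839/720

Answer: 1411/432 23933/7200 25877/7200 1735/432
7367/1800 953/240 4849/1200 3649/900
359/72 28967/6000 8601/2000 81/20
11633/2160 7303/1440 711/160 2839/720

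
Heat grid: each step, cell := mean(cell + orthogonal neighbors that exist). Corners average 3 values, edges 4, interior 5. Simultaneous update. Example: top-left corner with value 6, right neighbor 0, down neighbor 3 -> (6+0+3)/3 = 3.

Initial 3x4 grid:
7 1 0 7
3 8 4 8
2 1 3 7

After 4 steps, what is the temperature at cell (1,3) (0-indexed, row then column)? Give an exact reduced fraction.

Answer: 46739/9600

Derivation:
Step 1: cell (1,3) = 13/2
Step 2: cell (1,3) = 221/40
Step 3: cell (1,3) = 801/160
Step 4: cell (1,3) = 46739/9600
Full grid after step 4:
  25021/6480 84487/21600 10511/2400 20203/4320
  158639/43200 142883/36000 6517/1500 46739/9600
  15889/4320 54833/14400 63941/14400 5207/1080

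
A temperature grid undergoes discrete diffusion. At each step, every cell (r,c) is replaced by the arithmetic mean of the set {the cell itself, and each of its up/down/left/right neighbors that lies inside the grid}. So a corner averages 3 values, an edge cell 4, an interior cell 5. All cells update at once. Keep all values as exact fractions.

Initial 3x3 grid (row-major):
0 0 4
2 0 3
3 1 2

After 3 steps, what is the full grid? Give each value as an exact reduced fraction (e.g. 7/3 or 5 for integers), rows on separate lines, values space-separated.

Answer: 2557/2160 209/150 3677/2160
18989/14400 191/125 25789/14400
121/80 1323/800 443/240

Derivation:
After step 1:
  2/3 1 7/3
  5/4 6/5 9/4
  2 3/2 2
After step 2:
  35/36 13/10 67/36
  307/240 36/25 467/240
  19/12 67/40 23/12
After step 3:
  2557/2160 209/150 3677/2160
  18989/14400 191/125 25789/14400
  121/80 1323/800 443/240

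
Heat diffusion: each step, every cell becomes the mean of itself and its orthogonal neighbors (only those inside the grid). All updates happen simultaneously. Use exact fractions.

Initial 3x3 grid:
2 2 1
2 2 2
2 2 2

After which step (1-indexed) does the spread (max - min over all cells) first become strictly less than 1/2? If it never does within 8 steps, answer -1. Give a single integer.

Step 1: max=2, min=5/3, spread=1/3
  -> spread < 1/2 first at step 1
Step 2: max=2, min=31/18, spread=5/18
Step 3: max=2, min=391/216, spread=41/216
Step 4: max=709/360, min=23789/12960, spread=347/2592
Step 5: max=7043/3600, min=1448263/777600, spread=2921/31104
Step 6: max=838517/432000, min=87483461/46656000, spread=24611/373248
Step 7: max=18783259/9720000, min=5279997967/2799360000, spread=207329/4478976
Step 8: max=997998401/518400000, min=317893247549/167961600000, spread=1746635/53747712

Answer: 1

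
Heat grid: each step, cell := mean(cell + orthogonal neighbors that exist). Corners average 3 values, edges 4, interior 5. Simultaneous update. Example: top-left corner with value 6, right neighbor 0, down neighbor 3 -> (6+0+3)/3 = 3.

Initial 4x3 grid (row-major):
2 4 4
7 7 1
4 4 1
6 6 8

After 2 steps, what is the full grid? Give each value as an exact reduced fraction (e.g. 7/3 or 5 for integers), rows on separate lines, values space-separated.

Answer: 163/36 971/240 7/2
1151/240 43/10 287/80
1199/240 19/4 323/80
199/36 311/60 29/6

Derivation:
After step 1:
  13/3 17/4 3
  5 23/5 13/4
  21/4 22/5 7/2
  16/3 6 5
After step 2:
  163/36 971/240 7/2
  1151/240 43/10 287/80
  1199/240 19/4 323/80
  199/36 311/60 29/6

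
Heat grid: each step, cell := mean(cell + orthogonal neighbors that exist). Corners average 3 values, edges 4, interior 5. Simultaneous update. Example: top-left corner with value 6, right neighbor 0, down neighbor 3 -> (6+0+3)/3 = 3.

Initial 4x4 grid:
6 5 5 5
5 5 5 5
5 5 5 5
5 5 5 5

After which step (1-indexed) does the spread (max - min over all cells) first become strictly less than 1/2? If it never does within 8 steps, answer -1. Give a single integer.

Step 1: max=16/3, min=5, spread=1/3
  -> spread < 1/2 first at step 1
Step 2: max=95/18, min=5, spread=5/18
Step 3: max=1121/216, min=5, spread=41/216
Step 4: max=33443/6480, min=5, spread=1043/6480
Step 5: max=997553/194400, min=5, spread=25553/194400
Step 6: max=29831459/5832000, min=90079/18000, spread=645863/5832000
Step 7: max=892441691/174960000, min=600971/120000, spread=16225973/174960000
Step 8: max=26721477983/5248800000, min=270701/54000, spread=409340783/5248800000

Answer: 1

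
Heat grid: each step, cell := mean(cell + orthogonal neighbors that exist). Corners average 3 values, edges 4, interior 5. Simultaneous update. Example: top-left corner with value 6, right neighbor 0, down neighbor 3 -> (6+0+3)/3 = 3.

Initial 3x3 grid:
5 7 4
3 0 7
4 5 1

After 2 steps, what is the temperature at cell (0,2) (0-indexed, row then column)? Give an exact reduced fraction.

Answer: 13/3

Derivation:
Step 1: cell (0,2) = 6
Step 2: cell (0,2) = 13/3
Full grid after step 2:
  4 97/20 13/3
  41/10 169/50 133/30
  19/6 457/120 59/18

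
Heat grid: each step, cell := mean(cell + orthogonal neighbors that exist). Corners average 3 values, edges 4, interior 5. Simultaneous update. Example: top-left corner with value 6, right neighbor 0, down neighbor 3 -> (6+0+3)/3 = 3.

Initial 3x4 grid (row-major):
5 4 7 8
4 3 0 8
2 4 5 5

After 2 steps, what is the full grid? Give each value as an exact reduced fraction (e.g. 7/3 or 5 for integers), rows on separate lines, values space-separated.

Answer: 151/36 101/24 653/120 53/9
85/24 387/100 211/50 1411/240
31/9 10/3 22/5 59/12

Derivation:
After step 1:
  13/3 19/4 19/4 23/3
  7/2 3 23/5 21/4
  10/3 7/2 7/2 6
After step 2:
  151/36 101/24 653/120 53/9
  85/24 387/100 211/50 1411/240
  31/9 10/3 22/5 59/12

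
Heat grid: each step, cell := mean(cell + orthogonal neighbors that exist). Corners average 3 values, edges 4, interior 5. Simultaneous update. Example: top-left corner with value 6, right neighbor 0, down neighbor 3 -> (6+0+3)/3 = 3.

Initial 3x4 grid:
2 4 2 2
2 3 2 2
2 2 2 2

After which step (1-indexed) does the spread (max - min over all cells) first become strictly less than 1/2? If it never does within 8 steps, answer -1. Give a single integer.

Step 1: max=11/4, min=2, spread=3/4
Step 2: max=631/240, min=2, spread=151/240
Step 3: max=2723/1080, min=493/240, spread=1009/2160
  -> spread < 1/2 first at step 3
Step 4: max=319181/129600, min=15167/7200, spread=1847/5184
Step 5: max=18872809/7776000, min=77089/36000, spread=444317/1555200
Step 6: max=1117428911/466560000, min=28148951/12960000, spread=4162667/18662400
Step 7: max=66410120749/27993600000, min=1706024909/777600000, spread=199728961/1119744000
Step 8: max=3953334169991/1679616000000, min=11467565059/5184000000, spread=1902744727/13436928000

Answer: 3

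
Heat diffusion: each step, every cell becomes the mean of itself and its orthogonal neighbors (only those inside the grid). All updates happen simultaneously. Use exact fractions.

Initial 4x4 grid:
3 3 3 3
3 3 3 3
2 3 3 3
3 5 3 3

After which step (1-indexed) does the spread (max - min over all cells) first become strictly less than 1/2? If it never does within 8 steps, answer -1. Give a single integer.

Step 1: max=7/2, min=11/4, spread=3/4
Step 2: max=203/60, min=23/8, spread=61/120
Step 3: max=647/200, min=211/72, spread=137/450
  -> spread < 1/2 first at step 3
Step 4: max=172559/54000, min=31877/10800, spread=6587/27000
Step 5: max=568429/180000, min=961619/324000, spread=153883/810000
Step 6: max=152538083/48600000, min=29022419/9720000, spread=1856497/12150000
Step 7: max=506180897/162000000, min=174855031/58320000, spread=92126149/729000000
Step 8: max=15130468489/4860000000, min=26328933527/8748000000, spread=2264774383/21870000000

Answer: 3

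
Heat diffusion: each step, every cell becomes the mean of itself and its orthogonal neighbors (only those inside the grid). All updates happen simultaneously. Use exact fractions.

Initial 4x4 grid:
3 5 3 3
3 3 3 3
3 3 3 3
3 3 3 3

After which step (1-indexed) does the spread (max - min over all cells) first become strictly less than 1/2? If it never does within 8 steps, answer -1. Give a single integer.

Step 1: max=11/3, min=3, spread=2/3
Step 2: max=211/60, min=3, spread=31/60
Step 3: max=1831/540, min=3, spread=211/540
  -> spread < 1/2 first at step 3
Step 4: max=178843/54000, min=3, spread=16843/54000
Step 5: max=1596643/486000, min=13579/4500, spread=130111/486000
Step 6: max=47382367/14580000, min=817159/270000, spread=3255781/14580000
Step 7: max=1412553691/437400000, min=821107/270000, spread=82360351/437400000
Step 8: max=42117316891/13122000000, min=148306441/48600000, spread=2074577821/13122000000

Answer: 3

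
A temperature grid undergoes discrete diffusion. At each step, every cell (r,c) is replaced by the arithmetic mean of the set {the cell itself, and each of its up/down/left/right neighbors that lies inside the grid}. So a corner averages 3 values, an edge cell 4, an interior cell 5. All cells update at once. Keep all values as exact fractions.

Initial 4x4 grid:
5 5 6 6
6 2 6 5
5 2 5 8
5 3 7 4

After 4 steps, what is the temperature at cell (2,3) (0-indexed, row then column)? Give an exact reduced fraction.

Step 1: cell (2,3) = 11/2
Step 2: cell (2,3) = 1421/240
Step 3: cell (2,3) = 39263/7200
Step 4: cell (2,3) = 1178261/216000
Full grid after step 4:
  303479/64800 1059947/216000 1117723/216000 11168/2025
  495721/108000 841541/180000 29117/5625 1171453/216000
  471757/108000 208367/45000 897287/180000 1178261/216000
  71153/16200 488497/108000 544753/108000 344573/64800

Answer: 1178261/216000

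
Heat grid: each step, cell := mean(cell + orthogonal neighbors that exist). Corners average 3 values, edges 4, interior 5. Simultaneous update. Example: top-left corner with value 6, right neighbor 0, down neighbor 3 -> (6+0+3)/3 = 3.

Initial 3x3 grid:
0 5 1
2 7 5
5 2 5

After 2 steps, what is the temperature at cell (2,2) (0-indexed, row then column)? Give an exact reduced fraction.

Answer: 53/12

Derivation:
Step 1: cell (2,2) = 4
Step 2: cell (2,2) = 53/12
Full grid after step 2:
  109/36 269/80 137/36
  391/120 101/25 491/120
  15/4 319/80 53/12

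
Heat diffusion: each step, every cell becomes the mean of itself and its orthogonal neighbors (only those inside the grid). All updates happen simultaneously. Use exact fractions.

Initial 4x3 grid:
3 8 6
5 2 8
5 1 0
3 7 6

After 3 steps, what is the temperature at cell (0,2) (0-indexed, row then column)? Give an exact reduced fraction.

Step 1: cell (0,2) = 22/3
Step 2: cell (0,2) = 193/36
Step 3: cell (0,2) = 5719/1080
Full grid after step 3:
  653/135 70511/14400 5719/1080
  30293/7200 27349/6000 32693/7200
  9761/2400 23579/6000 30083/7200
  293/72 58921/14400 433/108

Answer: 5719/1080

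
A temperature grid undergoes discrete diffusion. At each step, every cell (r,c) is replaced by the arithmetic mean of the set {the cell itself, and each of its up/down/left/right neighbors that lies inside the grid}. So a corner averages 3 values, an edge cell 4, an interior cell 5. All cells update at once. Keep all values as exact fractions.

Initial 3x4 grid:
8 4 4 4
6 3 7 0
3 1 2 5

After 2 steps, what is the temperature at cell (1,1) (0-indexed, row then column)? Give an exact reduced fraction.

Answer: 97/25

Derivation:
Step 1: cell (1,1) = 21/5
Step 2: cell (1,1) = 97/25
Full grid after step 2:
  21/4 197/40 461/120 137/36
  139/30 97/25 199/50 61/20
  127/36 203/60 173/60 121/36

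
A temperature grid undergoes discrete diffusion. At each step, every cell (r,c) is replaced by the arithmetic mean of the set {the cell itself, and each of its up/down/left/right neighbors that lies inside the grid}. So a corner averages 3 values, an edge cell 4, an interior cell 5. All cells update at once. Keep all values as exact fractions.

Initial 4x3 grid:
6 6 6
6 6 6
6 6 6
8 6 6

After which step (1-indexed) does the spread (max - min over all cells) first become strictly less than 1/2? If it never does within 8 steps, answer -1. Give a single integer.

Answer: 3

Derivation:
Step 1: max=20/3, min=6, spread=2/3
Step 2: max=59/9, min=6, spread=5/9
Step 3: max=689/108, min=6, spread=41/108
  -> spread < 1/2 first at step 3
Step 4: max=81977/12960, min=6, spread=4217/12960
Step 5: max=4874749/777600, min=21679/3600, spread=38417/155520
Step 6: max=291136211/46656000, min=434597/72000, spread=1903471/9331200
Step 7: max=17397149089/2799360000, min=13075759/2160000, spread=18038617/111974400
Step 8: max=1041037782851/167961600000, min=1179326759/194400000, spread=883978523/6718464000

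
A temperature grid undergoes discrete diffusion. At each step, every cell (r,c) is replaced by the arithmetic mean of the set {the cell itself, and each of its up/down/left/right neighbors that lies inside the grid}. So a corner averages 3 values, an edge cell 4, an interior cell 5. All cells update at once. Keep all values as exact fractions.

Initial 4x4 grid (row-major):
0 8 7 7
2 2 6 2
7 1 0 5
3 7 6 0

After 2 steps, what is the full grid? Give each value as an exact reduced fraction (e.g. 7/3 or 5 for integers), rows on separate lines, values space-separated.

After step 1:
  10/3 17/4 7 16/3
  11/4 19/5 17/5 5
  13/4 17/5 18/5 7/4
  17/3 17/4 13/4 11/3
After step 2:
  31/9 1103/240 1199/240 52/9
  197/60 88/25 114/25 929/240
  113/30 183/50 77/25 841/240
  79/18 497/120 443/120 26/9

Answer: 31/9 1103/240 1199/240 52/9
197/60 88/25 114/25 929/240
113/30 183/50 77/25 841/240
79/18 497/120 443/120 26/9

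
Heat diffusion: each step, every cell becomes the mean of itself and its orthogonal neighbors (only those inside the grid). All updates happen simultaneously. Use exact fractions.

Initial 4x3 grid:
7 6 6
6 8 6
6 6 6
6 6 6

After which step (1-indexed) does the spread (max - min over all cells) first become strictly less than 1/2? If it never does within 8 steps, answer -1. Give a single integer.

Step 1: max=27/4, min=6, spread=3/4
Step 2: max=119/18, min=6, spread=11/18
Step 3: max=93451/14400, min=1213/200, spread=1223/2880
  -> spread < 1/2 first at step 3
Step 4: max=837991/129600, min=21991/3600, spread=9263/25920
Step 5: max=332371411/51840000, min=4426013/720000, spread=547939/2073600
Step 6: max=2984567101/466560000, min=4998301/810000, spread=4221829/18662400
Step 7: max=178354820159/27993600000, min=5351569751/864000000, spread=24819801133/139968000000
Step 8: max=10678293373981/1679616000000, min=144827886623/23328000000, spread=2005484297/13436928000

Answer: 3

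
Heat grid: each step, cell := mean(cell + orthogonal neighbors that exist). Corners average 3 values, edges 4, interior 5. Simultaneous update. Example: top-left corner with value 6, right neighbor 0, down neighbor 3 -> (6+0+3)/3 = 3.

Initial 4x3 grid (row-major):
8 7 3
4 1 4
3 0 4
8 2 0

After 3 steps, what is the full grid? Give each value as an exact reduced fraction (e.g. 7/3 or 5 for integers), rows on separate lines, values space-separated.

After step 1:
  19/3 19/4 14/3
  4 16/5 3
  15/4 2 2
  13/3 5/2 2
After step 2:
  181/36 379/80 149/36
  1037/240 339/100 193/60
  169/48 269/100 9/4
  127/36 65/24 13/6
After step 3:
  5071/1080 20753/4800 8707/2160
  29267/7200 3671/1000 731/225
  25307/7200 17471/6000 3097/1200
  1405/432 19967/7200 19/8

Answer: 5071/1080 20753/4800 8707/2160
29267/7200 3671/1000 731/225
25307/7200 17471/6000 3097/1200
1405/432 19967/7200 19/8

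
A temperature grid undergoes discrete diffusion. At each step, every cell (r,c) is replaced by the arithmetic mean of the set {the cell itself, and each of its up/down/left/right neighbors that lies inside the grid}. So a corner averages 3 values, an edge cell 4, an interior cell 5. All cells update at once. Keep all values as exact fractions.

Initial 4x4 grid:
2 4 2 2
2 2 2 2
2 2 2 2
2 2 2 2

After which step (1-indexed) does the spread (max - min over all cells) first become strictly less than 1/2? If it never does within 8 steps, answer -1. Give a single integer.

Answer: 3

Derivation:
Step 1: max=8/3, min=2, spread=2/3
Step 2: max=151/60, min=2, spread=31/60
Step 3: max=1291/540, min=2, spread=211/540
  -> spread < 1/2 first at step 3
Step 4: max=124843/54000, min=2, spread=16843/54000
Step 5: max=1110643/486000, min=9079/4500, spread=130111/486000
Step 6: max=32802367/14580000, min=547159/270000, spread=3255781/14580000
Step 7: max=975153691/437400000, min=551107/270000, spread=82360351/437400000
Step 8: max=28995316891/13122000000, min=99706441/48600000, spread=2074577821/13122000000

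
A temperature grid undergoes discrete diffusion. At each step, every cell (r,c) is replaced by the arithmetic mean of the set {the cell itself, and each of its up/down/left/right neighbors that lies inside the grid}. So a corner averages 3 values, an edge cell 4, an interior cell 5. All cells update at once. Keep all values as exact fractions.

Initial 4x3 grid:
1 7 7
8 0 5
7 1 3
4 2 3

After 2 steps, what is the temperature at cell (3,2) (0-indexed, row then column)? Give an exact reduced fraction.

Step 1: cell (3,2) = 8/3
Step 2: cell (3,2) = 49/18
Full grid after step 2:
  157/36 1177/240 83/18
  139/30 183/50 1037/240
  239/60 173/50 721/240
  71/18 121/40 49/18

Answer: 49/18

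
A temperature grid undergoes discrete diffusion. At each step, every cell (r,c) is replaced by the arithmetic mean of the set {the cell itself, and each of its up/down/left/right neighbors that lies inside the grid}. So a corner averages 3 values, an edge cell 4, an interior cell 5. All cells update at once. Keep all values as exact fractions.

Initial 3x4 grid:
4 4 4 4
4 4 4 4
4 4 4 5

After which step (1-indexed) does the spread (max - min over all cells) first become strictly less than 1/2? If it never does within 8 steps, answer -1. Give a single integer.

Step 1: max=13/3, min=4, spread=1/3
  -> spread < 1/2 first at step 1
Step 2: max=77/18, min=4, spread=5/18
Step 3: max=905/216, min=4, spread=41/216
Step 4: max=107897/25920, min=4, spread=4217/25920
Step 5: max=6429949/1555200, min=28879/7200, spread=38417/311040
Step 6: max=384448211/93312000, min=578597/144000, spread=1903471/18662400
Step 7: max=22995869089/5598720000, min=17395759/4320000, spread=18038617/223948800
Step 8: max=1376960982851/335923200000, min=1568126759/388800000, spread=883978523/13436928000

Answer: 1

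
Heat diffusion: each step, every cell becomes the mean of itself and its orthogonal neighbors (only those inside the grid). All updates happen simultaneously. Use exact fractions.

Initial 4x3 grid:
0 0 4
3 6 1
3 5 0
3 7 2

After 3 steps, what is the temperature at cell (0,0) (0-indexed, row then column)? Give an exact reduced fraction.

Step 1: cell (0,0) = 1
Step 2: cell (0,0) = 13/6
Step 3: cell (0,0) = 41/18
Full grid after step 3:
  41/18 17287/7200 965/432
  291/100 16201/6000 19327/7200
  12421/3600 10303/3000 2363/800
  8447/2160 52009/14400 601/180

Answer: 41/18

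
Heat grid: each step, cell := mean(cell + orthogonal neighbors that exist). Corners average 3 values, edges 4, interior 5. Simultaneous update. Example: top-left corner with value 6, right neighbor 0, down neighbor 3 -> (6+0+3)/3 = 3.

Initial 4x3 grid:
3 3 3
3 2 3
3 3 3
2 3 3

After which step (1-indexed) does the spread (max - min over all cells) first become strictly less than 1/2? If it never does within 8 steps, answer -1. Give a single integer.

Step 1: max=3, min=8/3, spread=1/3
  -> spread < 1/2 first at step 1
Step 2: max=35/12, min=49/18, spread=7/36
Step 3: max=6907/2400, min=5953/2160, spread=2633/21600
Step 4: max=205739/72000, min=300521/108000, spread=647/8640
Step 5: max=7389461/2592000, min=21713383/7776000, spread=455/7776
Step 6: max=442220899/155520000, min=1308055397/466560000, spread=186073/4665600
Step 7: max=26512181441/9331200000, min=78619962823/27993600000, spread=1833163/55987200
Step 8: max=1588625390419/559872000000, min=4725472966757/1679616000000, spread=80806409/3359232000

Answer: 1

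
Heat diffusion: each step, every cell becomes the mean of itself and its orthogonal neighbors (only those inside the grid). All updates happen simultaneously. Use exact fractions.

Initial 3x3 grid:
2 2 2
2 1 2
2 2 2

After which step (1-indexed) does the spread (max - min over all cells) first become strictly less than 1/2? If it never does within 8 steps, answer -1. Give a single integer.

Answer: 1

Derivation:
Step 1: max=2, min=7/4, spread=1/4
  -> spread < 1/2 first at step 1
Step 2: max=151/80, min=44/25, spread=51/400
Step 3: max=673/360, min=8777/4800, spread=589/14400
Step 4: max=534919/288000, min=55057/30000, spread=31859/1440000
Step 5: max=3335279/1800000, min=31868393/17280000, spread=751427/86400000
Step 6: max=1918536871/1036800000, min=199365313/108000000, spread=23149331/5184000000
Step 7: max=11985068111/6480000000, min=114933345737/62208000000, spread=616540643/311040000000
Step 8: max=6901027991239/3732480000000, min=718487546017/388800000000, spread=17737747379/18662400000000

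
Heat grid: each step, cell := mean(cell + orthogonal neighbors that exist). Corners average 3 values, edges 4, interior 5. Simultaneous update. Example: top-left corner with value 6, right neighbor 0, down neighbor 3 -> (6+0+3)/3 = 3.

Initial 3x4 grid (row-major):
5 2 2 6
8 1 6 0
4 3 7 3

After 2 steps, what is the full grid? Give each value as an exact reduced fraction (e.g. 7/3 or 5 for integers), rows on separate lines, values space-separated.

Answer: 4 31/8 371/120 125/36
37/8 359/100 197/50 259/80
53/12 35/8 451/120 71/18

Derivation:
After step 1:
  5 5/2 4 8/3
  9/2 4 16/5 15/4
  5 15/4 19/4 10/3
After step 2:
  4 31/8 371/120 125/36
  37/8 359/100 197/50 259/80
  53/12 35/8 451/120 71/18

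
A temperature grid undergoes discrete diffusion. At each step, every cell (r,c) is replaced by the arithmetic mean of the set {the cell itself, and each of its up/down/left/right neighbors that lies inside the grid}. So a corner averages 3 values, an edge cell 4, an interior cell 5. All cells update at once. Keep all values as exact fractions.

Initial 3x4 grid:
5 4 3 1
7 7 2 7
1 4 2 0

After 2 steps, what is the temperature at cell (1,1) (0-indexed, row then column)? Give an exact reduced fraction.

Answer: 89/20

Derivation:
Step 1: cell (1,1) = 24/5
Step 2: cell (1,1) = 89/20
Full grid after step 2:
  181/36 1043/240 907/240 26/9
  287/60 89/20 16/5 401/120
  25/6 143/40 127/40 5/2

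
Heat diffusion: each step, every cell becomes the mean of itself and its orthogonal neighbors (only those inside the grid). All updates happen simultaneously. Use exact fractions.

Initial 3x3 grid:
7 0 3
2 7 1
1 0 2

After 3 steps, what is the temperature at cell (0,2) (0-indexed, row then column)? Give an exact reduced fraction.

Answer: 539/216

Derivation:
Step 1: cell (0,2) = 4/3
Step 2: cell (0,2) = 53/18
Step 3: cell (0,2) = 539/216
Full grid after step 3:
  217/72 1825/576 539/216
  587/192 115/48 1489/576
  325/144 233/96 277/144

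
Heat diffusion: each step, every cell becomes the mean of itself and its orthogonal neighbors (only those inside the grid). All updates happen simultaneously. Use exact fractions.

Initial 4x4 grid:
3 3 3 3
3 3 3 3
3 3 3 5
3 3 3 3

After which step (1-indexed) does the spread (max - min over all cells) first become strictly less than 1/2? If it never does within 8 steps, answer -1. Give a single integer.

Answer: 3

Derivation:
Step 1: max=11/3, min=3, spread=2/3
Step 2: max=211/60, min=3, spread=31/60
Step 3: max=1831/540, min=3, spread=211/540
  -> spread < 1/2 first at step 3
Step 4: max=178843/54000, min=3, spread=16843/54000
Step 5: max=1596643/486000, min=13579/4500, spread=130111/486000
Step 6: max=47382367/14580000, min=817159/270000, spread=3255781/14580000
Step 7: max=1412553691/437400000, min=821107/270000, spread=82360351/437400000
Step 8: max=42117316891/13122000000, min=148306441/48600000, spread=2074577821/13122000000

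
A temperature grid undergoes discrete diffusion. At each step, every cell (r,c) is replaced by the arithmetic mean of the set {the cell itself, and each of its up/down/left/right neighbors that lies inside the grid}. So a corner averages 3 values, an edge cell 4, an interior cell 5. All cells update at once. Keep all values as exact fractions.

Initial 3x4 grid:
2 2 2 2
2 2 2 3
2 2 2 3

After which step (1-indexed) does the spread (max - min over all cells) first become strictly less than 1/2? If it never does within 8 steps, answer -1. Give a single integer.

Step 1: max=8/3, min=2, spread=2/3
Step 2: max=89/36, min=2, spread=17/36
  -> spread < 1/2 first at step 2
Step 3: max=5167/2160, min=2, spread=847/2160
Step 4: max=75431/32400, min=454/225, spread=2011/6480
Step 5: max=8906783/3888000, min=219713/108000, spread=199423/777600
Step 6: max=527464867/233280000, min=4435249/2160000, spread=1938319/9331200
Step 7: max=31355277053/13996800000, min=402244199/194400000, spread=95747789/559872000
Step 8: max=1867185255127/839808000000, min=24301143941/11664000000, spread=940023131/6718464000

Answer: 2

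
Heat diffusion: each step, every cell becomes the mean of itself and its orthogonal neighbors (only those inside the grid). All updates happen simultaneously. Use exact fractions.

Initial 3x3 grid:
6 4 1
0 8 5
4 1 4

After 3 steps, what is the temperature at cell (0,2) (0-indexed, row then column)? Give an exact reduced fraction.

Step 1: cell (0,2) = 10/3
Step 2: cell (0,2) = 151/36
Step 3: cell (0,2) = 8381/2160
Full grid after step 3:
  8081/2160 59267/14400 8381/2160
  9157/2400 1369/375 29221/7200
  7171/2160 6013/1600 7871/2160

Answer: 8381/2160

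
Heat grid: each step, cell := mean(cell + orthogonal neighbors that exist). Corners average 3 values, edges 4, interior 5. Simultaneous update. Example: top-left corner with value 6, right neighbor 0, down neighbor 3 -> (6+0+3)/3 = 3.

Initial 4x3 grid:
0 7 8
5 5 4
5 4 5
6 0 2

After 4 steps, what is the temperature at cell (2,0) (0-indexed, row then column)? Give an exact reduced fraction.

Answer: 871501/216000

Derivation:
Step 1: cell (2,0) = 5
Step 2: cell (2,0) = 973/240
Step 3: cell (2,0) = 29683/7200
Step 4: cell (2,0) = 871501/216000
Full grid after step 4:
  99481/21600 1049561/216000 323393/64800
  106369/24000 408079/90000 1014821/216000
  871501/216000 20353/5000 872501/216000
  246103/64800 16417/4500 236453/64800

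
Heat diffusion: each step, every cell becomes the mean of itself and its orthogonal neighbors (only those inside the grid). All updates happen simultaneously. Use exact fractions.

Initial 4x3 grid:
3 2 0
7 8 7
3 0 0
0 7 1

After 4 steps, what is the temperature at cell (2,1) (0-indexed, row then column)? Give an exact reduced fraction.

Answer: 95659/30000

Derivation:
Step 1: cell (2,1) = 18/5
Step 2: cell (2,1) = 149/50
Step 3: cell (2,1) = 3337/1000
Step 4: cell (2,1) = 95659/30000
Full grid after step 4:
  171311/43200 361063/96000 155611/43200
  90467/24000 146837/40000 81217/24000
  743783/216000 95659/30000 670033/216000
  196319/64800 106063/36000 178969/64800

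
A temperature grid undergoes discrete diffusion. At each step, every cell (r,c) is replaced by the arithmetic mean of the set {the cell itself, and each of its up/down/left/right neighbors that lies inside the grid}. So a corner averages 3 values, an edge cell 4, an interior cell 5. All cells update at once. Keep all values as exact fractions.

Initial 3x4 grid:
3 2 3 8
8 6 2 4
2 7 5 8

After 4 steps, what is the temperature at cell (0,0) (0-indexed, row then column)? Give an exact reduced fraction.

Answer: 115079/25920

Derivation:
Step 1: cell (0,0) = 13/3
Step 2: cell (0,0) = 151/36
Step 3: cell (0,0) = 239/54
Step 4: cell (0,0) = 115079/25920
Full grid after step 4:
  115079/25920 192037/43200 7171/1600 1013/216
  272791/57600 37213/8000 86383/18000 421729/86400
  127729/25920 107881/21600 108121/21600 13303/2592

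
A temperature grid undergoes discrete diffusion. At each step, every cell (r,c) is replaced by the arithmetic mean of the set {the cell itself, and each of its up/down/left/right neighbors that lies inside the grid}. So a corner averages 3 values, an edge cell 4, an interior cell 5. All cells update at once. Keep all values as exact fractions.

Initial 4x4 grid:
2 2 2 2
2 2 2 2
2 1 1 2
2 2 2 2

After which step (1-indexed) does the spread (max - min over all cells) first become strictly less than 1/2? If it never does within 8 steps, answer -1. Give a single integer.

Answer: 1

Derivation:
Step 1: max=2, min=8/5, spread=2/5
  -> spread < 1/2 first at step 1
Step 2: max=2, min=17/10, spread=3/10
Step 3: max=467/240, min=3541/2000, spread=263/1500
Step 4: max=13853/7200, min=64147/36000, spread=853/6000
Step 5: max=411311/216000, min=1932643/1080000, spread=1721/15000
Step 6: max=10217693/5400000, min=58243291/32400000, spread=3062867/32400000
Step 7: max=38153329/20250000, min=350801387/194400000, spread=77352857/972000000
Step 8: max=9124430339/4860000000, min=52797668887/29160000000, spread=1948913147/29160000000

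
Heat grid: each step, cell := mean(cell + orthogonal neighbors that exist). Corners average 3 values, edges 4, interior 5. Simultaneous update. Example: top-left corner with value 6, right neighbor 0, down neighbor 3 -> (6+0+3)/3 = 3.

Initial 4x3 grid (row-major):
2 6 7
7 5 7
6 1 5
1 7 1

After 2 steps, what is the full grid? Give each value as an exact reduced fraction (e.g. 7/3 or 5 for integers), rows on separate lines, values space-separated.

Answer: 5 82/15 53/9
379/80 26/5 641/120
1093/240 79/20 559/120
131/36 163/40 31/9

Derivation:
After step 1:
  5 5 20/3
  5 26/5 6
  15/4 24/5 7/2
  14/3 5/2 13/3
After step 2:
  5 82/15 53/9
  379/80 26/5 641/120
  1093/240 79/20 559/120
  131/36 163/40 31/9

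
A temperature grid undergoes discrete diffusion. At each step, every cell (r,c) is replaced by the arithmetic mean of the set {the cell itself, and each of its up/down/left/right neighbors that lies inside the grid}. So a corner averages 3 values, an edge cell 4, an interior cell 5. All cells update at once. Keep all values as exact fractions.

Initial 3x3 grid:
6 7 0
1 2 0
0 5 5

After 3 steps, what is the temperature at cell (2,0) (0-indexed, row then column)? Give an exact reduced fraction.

Answer: 395/144

Derivation:
Step 1: cell (2,0) = 2
Step 2: cell (2,0) = 29/12
Step 3: cell (2,0) = 395/144
Full grid after step 3:
  359/108 593/192 623/216
  1685/576 701/240 1535/576
  395/144 385/144 1171/432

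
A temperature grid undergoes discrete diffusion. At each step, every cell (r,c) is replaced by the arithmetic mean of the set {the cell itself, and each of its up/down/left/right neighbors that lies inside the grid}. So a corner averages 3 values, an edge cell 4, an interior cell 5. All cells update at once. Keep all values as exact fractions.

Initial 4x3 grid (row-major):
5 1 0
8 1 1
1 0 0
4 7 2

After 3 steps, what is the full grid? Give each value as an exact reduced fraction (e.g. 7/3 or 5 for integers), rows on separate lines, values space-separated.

After step 1:
  14/3 7/4 2/3
  15/4 11/5 1/2
  13/4 9/5 3/4
  4 13/4 3
After step 2:
  61/18 557/240 35/36
  52/15 2 247/240
  16/5 9/4 121/80
  7/2 241/80 7/3
After step 3:
  6607/2160 6251/2880 389/270
  217/72 166/75 397/288
  149/48 479/200 57/32
  259/80 2663/960 823/360

Answer: 6607/2160 6251/2880 389/270
217/72 166/75 397/288
149/48 479/200 57/32
259/80 2663/960 823/360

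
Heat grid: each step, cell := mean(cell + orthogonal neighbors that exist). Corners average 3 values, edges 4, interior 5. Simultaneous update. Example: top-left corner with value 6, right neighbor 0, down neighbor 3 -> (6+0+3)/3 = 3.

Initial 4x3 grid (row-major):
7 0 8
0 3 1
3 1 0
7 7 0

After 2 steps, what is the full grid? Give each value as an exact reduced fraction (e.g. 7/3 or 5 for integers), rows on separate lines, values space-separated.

After step 1:
  7/3 9/2 3
  13/4 1 3
  11/4 14/5 1/2
  17/3 15/4 7/3
After step 2:
  121/36 65/24 7/2
  7/3 291/100 15/8
  217/60 54/25 259/120
  73/18 291/80 79/36

Answer: 121/36 65/24 7/2
7/3 291/100 15/8
217/60 54/25 259/120
73/18 291/80 79/36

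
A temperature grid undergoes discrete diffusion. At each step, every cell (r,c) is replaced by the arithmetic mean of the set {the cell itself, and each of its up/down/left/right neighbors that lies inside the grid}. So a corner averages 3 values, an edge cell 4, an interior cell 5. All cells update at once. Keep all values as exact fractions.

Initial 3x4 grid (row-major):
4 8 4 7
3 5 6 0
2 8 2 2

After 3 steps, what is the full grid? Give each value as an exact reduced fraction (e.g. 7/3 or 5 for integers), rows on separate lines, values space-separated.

Answer: 179/36 1933/400 8821/1800 8809/2160
32039/7200 29237/6000 2031/500 6227/1600
1945/432 29969/7200 29009/7200 3457/1080

Derivation:
After step 1:
  5 21/4 25/4 11/3
  7/2 6 17/5 15/4
  13/3 17/4 9/2 4/3
After step 2:
  55/12 45/8 557/120 41/9
  113/24 112/25 239/50 243/80
  145/36 229/48 809/240 115/36
After step 3:
  179/36 1933/400 8821/1800 8809/2160
  32039/7200 29237/6000 2031/500 6227/1600
  1945/432 29969/7200 29009/7200 3457/1080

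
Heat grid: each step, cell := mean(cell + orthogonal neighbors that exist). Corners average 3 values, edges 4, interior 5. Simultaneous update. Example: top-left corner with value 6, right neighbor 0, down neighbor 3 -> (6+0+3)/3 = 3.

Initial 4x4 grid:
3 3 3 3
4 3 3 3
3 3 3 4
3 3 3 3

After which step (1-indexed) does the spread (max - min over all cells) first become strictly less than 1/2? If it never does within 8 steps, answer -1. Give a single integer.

Answer: 1

Derivation:
Step 1: max=10/3, min=3, spread=1/3
  -> spread < 1/2 first at step 1
Step 2: max=391/120, min=3, spread=31/120
Step 3: max=3451/1080, min=221/72, spread=17/135
Step 4: max=68363/21600, min=13891/4500, spread=8431/108000
Step 5: max=122527/38880, min=1005133/324000, spread=1493/30375
Step 6: max=91508953/29160000, min=504259/162000, spread=742333/29160000
Step 7: max=2742747031/874800000, min=181703801/58320000, spread=134297/6834375
Step 8: max=82160055961/26244000000, min=27292334899/8748000000, spread=1105669/102515625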